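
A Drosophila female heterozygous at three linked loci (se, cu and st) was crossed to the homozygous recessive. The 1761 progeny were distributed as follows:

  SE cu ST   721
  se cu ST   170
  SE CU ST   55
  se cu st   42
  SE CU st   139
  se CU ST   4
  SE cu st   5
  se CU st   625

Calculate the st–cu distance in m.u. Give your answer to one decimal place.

6.0 m.u.

The two most frequent reciprocal classes, SE cu ST and se CU st, are the parental types, so the F1 was SE cu ST / se CU st.
The two rarest classes, SE cu st and se CU ST, are the double crossovers. Comparing them with the parentals, only the st allele has switched, so st is the middle locus and the order is cu – st – se.
Crossovers in the cu–st interval produce the single-crossover classes SE CU ST and se cu st (55 + 42 = 97) plus the double crossovers (9).
RF(cu–st) = (97 + 9) / 1761 = 106/1761 = 0.0602 → 6.0 m.u.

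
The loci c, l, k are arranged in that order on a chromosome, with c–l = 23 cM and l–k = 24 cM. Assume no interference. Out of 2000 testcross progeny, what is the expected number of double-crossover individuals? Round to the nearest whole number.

Map distances give recombination frequencies of 0.230 and 0.240 for the two intervals.
With no interference, expected double-crossover frequency = 0.230 × 0.240 = 0.05520.
Expected number = 0.05520 × 2000 = 110.40 ≈ 110.

110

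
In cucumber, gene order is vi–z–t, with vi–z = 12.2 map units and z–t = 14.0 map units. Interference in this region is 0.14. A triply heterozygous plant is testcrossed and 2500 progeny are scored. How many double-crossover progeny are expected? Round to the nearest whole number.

37

Map distances give recombination frequencies of 0.122 and 0.140 for the two intervals.
With interference 0.14 (so coincidence = 0.86), expected double-crossover frequency = 0.122 × 0.140 × 0.86 = 0.01469.
Expected number = 0.01469 × 2500 = 36.72 ≈ 37.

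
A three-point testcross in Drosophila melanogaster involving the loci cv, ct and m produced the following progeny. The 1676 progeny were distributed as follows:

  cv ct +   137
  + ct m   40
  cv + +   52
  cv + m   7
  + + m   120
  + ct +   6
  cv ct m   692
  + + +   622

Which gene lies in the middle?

ct

The two most frequent reciprocal classes, + + + and cv ct m, are the parental types, so the F1 was + + + / cv ct m.
The two rarest classes, + ct + and cv + m, are the double crossovers. Comparing them with the parentals, only the ct allele has switched, so ct is the middle locus and the order is m – ct – cv.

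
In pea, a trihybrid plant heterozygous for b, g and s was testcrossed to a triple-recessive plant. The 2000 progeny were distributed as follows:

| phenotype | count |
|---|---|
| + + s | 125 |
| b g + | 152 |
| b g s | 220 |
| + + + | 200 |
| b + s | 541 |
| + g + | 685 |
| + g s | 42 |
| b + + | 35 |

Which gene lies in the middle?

The two most frequent reciprocal classes, b + s and + g +, are the parental types, so the F1 was b + s / + g +.
The two rarest classes, b + + and + g s, are the double crossovers. Comparing them with the parentals, only the s allele has switched, so s is the middle locus and the order is b – s – g.

s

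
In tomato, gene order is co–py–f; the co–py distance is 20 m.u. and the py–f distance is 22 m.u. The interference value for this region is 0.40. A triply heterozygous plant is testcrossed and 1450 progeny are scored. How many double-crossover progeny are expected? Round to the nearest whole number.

Map distances give recombination frequencies of 0.200 and 0.220 for the two intervals.
With interference 0.40 (so coincidence = 0.60), expected double-crossover frequency = 0.200 × 0.220 × 0.60 = 0.02640.
Expected number = 0.02640 × 1450 = 38.28 ≈ 38.

38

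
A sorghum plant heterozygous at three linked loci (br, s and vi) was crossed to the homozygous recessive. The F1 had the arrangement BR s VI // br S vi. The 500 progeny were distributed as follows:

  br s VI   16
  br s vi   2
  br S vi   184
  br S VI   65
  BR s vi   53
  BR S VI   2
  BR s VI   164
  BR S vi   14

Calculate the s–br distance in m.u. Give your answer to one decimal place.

6.8 m.u.

The two rarest classes, BR S VI and br s vi, are the double crossovers. Comparing them with the parentals, only the s allele has switched, so s is the middle locus and the order is br – s – vi.
Crossovers in the br–s interval produce the single-crossover classes br s VI and BR S vi (16 + 14 = 30) plus the double crossovers (4).
RF(br–s) = (30 + 4) / 500 = 34/500 = 0.0680 → 6.8 m.u.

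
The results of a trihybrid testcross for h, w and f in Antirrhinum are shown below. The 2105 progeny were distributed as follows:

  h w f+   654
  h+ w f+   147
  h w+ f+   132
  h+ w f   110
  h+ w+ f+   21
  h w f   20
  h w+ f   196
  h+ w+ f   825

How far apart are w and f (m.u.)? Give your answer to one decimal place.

13.4 m.u.

The two most frequent reciprocal classes, h w f+ and h+ w+ f, are the parental types, so the F1 was h w f+ / h+ w+ f.
The two rarest classes, h w f and h+ w+ f+, are the double crossovers. Comparing them with the parentals, only the f allele has switched, so f is the middle locus and the order is h – f – w.
Crossovers in the f–w interval produce the single-crossover classes h w+ f+ and h+ w f (132 + 110 = 242) plus the double crossovers (41).
RF(f–w) = (242 + 41) / 2105 = 283/2105 = 0.1344 → 13.4 m.u.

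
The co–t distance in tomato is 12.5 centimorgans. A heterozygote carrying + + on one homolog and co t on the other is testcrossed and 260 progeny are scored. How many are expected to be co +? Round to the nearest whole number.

16

A map distance of 12.5 centimorgans corresponds to a recombination frequency of 0.125.
The F1 is + + / co t, so co + is a recombinant gamete class with expected frequency r/2 = 0.125/2 = 0.0625.
Expected number = 0.0625 × 260 = 16.25 ≈ 16.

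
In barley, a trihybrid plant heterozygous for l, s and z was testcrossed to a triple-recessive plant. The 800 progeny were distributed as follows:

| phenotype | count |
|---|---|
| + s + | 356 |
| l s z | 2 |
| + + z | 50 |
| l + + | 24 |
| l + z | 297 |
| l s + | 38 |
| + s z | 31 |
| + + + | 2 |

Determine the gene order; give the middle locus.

s

The two most frequent reciprocal classes, + s + and l + z, are the parental types, so the F1 was + s + / l + z.
The two rarest classes, + + + and l s z, are the double crossovers. Comparing them with the parentals, only the s allele has switched, so s is the middle locus and the order is l – s – z.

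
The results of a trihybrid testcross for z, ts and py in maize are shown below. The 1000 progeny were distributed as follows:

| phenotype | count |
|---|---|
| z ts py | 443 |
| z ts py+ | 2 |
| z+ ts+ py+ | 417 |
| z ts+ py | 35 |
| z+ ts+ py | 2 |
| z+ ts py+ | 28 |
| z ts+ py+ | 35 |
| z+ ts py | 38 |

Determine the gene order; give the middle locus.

py

The two most frequent reciprocal classes, z+ ts+ py+ and z ts py, are the parental types, so the F1 was z+ ts+ py+ / z ts py.
The two rarest classes, z+ ts+ py and z ts py+, are the double crossovers. Comparing them with the parentals, only the py allele has switched, so py is the middle locus and the order is ts – py – z.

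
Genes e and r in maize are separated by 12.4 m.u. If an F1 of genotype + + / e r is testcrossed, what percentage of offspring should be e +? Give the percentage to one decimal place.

A map distance of 12.4 m.u. corresponds to a recombination frequency of 0.124.
The F1 is + + / e r, so e + is a recombinant gamete class with expected frequency r/2 = 0.124/2 = 0.0620.
That is 0.0620 = 6.2% of the progeny.

6.2%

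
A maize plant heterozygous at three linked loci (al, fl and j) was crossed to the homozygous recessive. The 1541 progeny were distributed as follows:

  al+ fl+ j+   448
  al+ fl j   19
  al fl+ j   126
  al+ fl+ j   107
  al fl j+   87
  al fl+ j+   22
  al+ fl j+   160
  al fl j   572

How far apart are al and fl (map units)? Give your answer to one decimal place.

The two most frequent reciprocal classes, al+ fl+ j+ and al fl j, are the parental types, so the F1 was al+ fl+ j+ / al fl j.
The two rarest classes, al fl+ j+ and al+ fl j, are the double crossovers. Comparing them with the parentals, only the al allele has switched, so al is the middle locus and the order is fl – al – j.
Crossovers in the fl–al interval produce the single-crossover classes al+ fl j+ and al fl+ j (160 + 126 = 286) plus the double crossovers (41).
RF(fl–al) = (286 + 41) / 1541 = 327/1541 = 0.2122 → 21.2 map units.

21.2 map units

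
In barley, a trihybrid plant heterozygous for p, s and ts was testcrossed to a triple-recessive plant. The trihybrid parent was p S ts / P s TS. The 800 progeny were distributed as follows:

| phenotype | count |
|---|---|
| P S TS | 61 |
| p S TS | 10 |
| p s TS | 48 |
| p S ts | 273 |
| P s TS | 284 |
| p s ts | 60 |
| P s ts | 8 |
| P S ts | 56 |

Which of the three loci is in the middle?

ts

The two rarest classes, p S TS and P s ts, are the double crossovers. Comparing them with the parentals, only the ts allele has switched, so ts is the middle locus and the order is s – ts – p.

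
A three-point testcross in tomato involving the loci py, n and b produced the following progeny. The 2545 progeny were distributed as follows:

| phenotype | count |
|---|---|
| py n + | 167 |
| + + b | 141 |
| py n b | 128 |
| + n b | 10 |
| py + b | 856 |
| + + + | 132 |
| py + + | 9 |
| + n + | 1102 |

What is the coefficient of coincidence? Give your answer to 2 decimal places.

The two most frequent reciprocal classes, + n + and py + b, are the parental types, so the F1 was + n + / py + b.
The two rarest classes, + n b and py + +, are the double crossovers. Comparing them with the parentals, only the b allele has switched, so b is the middle locus and the order is py – b – n.
py–b: (308 + 19)/2545 = 0.1285; b–n: (260 + 19)/2545 = 0.1096.
Expected DCO frequency = 0.1285 × 0.1096 ≈ 0.01408; observed = 19/2545 ≈ 0.00747.
Coefficient of coincidence = 0.00747/0.01408 ≈ 0.53.

0.53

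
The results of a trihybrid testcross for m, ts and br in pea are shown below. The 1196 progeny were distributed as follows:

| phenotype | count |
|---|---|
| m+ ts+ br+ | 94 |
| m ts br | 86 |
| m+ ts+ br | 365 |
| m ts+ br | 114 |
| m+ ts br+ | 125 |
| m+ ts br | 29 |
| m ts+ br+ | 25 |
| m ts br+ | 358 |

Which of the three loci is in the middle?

The two most frequent reciprocal classes, m ts br+ and m+ ts+ br, are the parental types, so the F1 was m ts br+ / m+ ts+ br.
The two rarest classes, m ts+ br+ and m+ ts br, are the double crossovers. Comparing them with the parentals, only the ts allele has switched, so ts is the middle locus and the order is m – ts – br.

ts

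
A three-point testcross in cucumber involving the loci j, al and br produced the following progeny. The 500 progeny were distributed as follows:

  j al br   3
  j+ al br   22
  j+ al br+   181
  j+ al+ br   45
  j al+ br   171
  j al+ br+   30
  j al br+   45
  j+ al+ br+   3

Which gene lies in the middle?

The two most frequent reciprocal classes, j+ al br+ and j al+ br, are the parental types, so the F1 was j+ al br+ / j al+ br.
The two rarest classes, j+ al+ br+ and j al br, are the double crossovers. Comparing them with the parentals, only the al allele has switched, so al is the middle locus and the order is br – al – j.

al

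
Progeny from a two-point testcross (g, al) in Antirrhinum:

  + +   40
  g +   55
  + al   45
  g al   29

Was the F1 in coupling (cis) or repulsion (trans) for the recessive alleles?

The two most frequent classes are + al (45) and g + (55); these are the parental (non-recombinant) types.
So the F1 carried + al on one chromosome and g + on the other — the recessive alleles are on opposite chromosomes (trans / repulsion).

trans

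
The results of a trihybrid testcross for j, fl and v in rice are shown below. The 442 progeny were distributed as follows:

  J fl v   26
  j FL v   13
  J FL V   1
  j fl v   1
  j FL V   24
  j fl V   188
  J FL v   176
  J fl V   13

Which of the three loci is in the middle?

The two most frequent reciprocal classes, j fl V and J FL v, are the parental types, so the F1 was j fl V / J FL v.
The two rarest classes, j fl v and J FL V, are the double crossovers. Comparing them with the parentals, only the v allele has switched, so v is the middle locus and the order is fl – v – j.

v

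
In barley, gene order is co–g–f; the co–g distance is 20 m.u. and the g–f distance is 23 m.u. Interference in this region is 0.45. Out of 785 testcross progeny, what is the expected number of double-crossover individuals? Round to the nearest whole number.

20

Map distances give recombination frequencies of 0.200 and 0.230 for the two intervals.
With interference 0.45 (so coincidence = 0.55), expected double-crossover frequency = 0.200 × 0.230 × 0.55 = 0.02530.
Expected number = 0.02530 × 785 = 19.86 ≈ 20.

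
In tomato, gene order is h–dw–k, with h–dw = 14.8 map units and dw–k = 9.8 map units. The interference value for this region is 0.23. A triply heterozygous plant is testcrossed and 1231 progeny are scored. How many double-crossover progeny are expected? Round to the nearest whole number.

Map distances give recombination frequencies of 0.148 and 0.098 for the two intervals.
With interference 0.23 (so coincidence = 0.77), expected double-crossover frequency = 0.148 × 0.098 × 0.77 = 0.01117.
Expected number = 0.01117 × 1231 = 13.75 ≈ 14.

14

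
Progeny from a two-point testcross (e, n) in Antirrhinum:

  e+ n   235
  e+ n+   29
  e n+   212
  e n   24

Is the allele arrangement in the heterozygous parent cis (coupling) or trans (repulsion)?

trans

The two most frequent classes are e+ n (235) and e n+ (212); these are the parental (non-recombinant) types.
So the F1 carried e+ n on one chromosome and e n+ on the other — the recessive alleles are on opposite chromosomes (trans / repulsion).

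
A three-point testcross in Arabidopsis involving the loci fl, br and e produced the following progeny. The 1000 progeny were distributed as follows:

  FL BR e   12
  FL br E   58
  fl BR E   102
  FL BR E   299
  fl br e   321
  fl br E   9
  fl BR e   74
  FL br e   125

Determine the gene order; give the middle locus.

The two most frequent reciprocal classes, fl br e and FL BR E, are the parental types, so the F1 was fl br e / FL BR E.
The two rarest classes, fl br E and FL BR e, are the double crossovers. Comparing them with the parentals, only the e allele has switched, so e is the middle locus and the order is br – e – fl.

e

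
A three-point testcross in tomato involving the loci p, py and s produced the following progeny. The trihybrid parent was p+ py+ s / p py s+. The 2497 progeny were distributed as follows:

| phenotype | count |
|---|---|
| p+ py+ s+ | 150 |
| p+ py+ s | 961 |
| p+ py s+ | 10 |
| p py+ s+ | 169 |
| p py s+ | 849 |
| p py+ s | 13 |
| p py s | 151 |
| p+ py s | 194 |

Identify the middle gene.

p

The two rarest classes, p py+ s and p+ py s+, are the double crossovers. Comparing them with the parentals, only the p allele has switched, so p is the middle locus and the order is py – p – s.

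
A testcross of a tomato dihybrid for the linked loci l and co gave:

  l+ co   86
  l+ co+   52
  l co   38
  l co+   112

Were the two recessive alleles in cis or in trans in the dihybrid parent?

The two most frequent classes are l+ co (86) and l co+ (112); these are the parental (non-recombinant) types.
So the F1 carried l+ co on one chromosome and l co+ on the other — the recessive alleles are on opposite chromosomes (trans / repulsion).

trans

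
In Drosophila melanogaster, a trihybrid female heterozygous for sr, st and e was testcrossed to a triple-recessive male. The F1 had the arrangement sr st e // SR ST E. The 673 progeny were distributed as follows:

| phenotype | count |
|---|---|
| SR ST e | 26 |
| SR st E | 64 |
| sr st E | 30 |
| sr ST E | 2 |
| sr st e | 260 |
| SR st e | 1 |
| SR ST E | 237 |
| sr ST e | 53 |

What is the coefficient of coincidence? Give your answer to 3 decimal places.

0.285

The two rarest classes, SR st e and sr ST E, are the double crossovers. Comparing them with the parentals, only the sr allele has switched, so sr is the middle locus and the order is e – sr – st.
e–sr: (56 + 3)/673 = 0.0877; sr–st: (117 + 3)/673 = 0.1783.
Expected DCO frequency = 0.0877 × 0.1783 ≈ 0.01564; observed = 3/673 ≈ 0.00446.
Coefficient of coincidence = 0.00446/0.01564 ≈ 0.285.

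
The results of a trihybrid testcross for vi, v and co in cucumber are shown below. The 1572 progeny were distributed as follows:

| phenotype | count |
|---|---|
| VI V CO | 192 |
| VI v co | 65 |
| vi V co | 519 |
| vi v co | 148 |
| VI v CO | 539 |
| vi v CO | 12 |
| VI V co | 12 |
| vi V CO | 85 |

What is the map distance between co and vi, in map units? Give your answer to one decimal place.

11.1 map units

The two most frequent reciprocal classes, VI v CO and vi V co, are the parental types, so the F1 was VI v CO / vi V co.
The two rarest classes, vi v CO and VI V co, are the double crossovers. Comparing them with the parentals, only the vi allele has switched, so vi is the middle locus and the order is v – vi – co.
Crossovers in the vi–co interval produce the single-crossover classes VI v co and vi V CO (65 + 85 = 150) plus the double crossovers (24).
RF(vi–co) = (150 + 24) / 1572 = 174/1572 = 0.1107 → 11.1 map units.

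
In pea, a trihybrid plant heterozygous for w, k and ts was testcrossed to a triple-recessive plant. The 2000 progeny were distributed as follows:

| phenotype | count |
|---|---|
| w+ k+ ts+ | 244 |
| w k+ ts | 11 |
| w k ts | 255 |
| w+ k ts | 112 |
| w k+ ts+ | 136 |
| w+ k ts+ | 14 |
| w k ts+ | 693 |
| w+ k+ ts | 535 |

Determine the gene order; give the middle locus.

The two most frequent reciprocal classes, w+ k+ ts and w k ts+, are the parental types, so the F1 was w+ k+ ts / w k ts+.
The two rarest classes, w k+ ts and w+ k ts+, are the double crossovers. Comparing them with the parentals, only the w allele has switched, so w is the middle locus and the order is ts – w – k.

w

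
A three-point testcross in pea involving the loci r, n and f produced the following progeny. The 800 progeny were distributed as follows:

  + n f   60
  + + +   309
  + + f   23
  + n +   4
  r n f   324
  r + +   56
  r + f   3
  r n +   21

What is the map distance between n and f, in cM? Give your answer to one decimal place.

The two most frequent reciprocal classes, + + + and r n f, are the parental types, so the F1 was + + + / r n f.
The two rarest classes, + n + and r + f, are the double crossovers. Comparing them with the parentals, only the n allele has switched, so n is the middle locus and the order is f – n – r.
Crossovers in the f–n interval produce the single-crossover classes + + f and r n + (23 + 21 = 44) plus the double crossovers (7).
RF(f–n) = (44 + 7) / 800 = 51/800 = 0.0638 → 6.4 cM.

6.4 cM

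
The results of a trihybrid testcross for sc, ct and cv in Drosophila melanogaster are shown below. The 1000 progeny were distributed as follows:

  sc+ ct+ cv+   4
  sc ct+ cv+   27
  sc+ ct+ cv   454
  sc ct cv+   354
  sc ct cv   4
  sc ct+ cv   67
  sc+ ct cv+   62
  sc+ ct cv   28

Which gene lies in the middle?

cv

The two most frequent reciprocal classes, sc ct cv+ and sc+ ct+ cv, are the parental types, so the F1 was sc ct cv+ / sc+ ct+ cv.
The two rarest classes, sc ct cv and sc+ ct+ cv+, are the double crossovers. Comparing them with the parentals, only the cv allele has switched, so cv is the middle locus and the order is sc – cv – ct.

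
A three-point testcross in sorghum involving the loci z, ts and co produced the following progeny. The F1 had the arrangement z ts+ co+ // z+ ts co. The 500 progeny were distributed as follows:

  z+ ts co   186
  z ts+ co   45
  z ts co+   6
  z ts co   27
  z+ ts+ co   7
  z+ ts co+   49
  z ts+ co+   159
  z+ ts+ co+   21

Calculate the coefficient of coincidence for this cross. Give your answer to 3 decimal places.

0.996

The two rarest classes, z ts co+ and z+ ts+ co, are the double crossovers. Comparing them with the parentals, only the ts allele has switched, so ts is the middle locus and the order is co – ts – z.
co–ts: (94 + 13)/500 = 0.2140; ts–z: (48 + 13)/500 = 0.1220.
Expected DCO frequency = 0.2140 × 0.1220 ≈ 0.02611; observed = 13/500 ≈ 0.02600.
Coefficient of coincidence = 0.02600/0.02611 ≈ 0.996.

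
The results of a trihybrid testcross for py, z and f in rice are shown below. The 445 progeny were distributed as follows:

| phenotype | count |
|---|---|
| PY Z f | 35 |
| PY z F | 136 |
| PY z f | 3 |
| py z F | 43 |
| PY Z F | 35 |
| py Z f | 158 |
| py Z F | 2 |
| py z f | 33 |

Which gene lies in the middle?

The two most frequent reciprocal classes, py Z f and PY z F, are the parental types, so the F1 was py Z f / PY z F.
The two rarest classes, py Z F and PY z f, are the double crossovers. Comparing them with the parentals, only the f allele has switched, so f is the middle locus and the order is z – f – py.

f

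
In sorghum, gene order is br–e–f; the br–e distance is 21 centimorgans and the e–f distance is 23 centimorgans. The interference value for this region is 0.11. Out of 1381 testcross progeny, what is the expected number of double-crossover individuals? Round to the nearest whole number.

Map distances give recombination frequencies of 0.210 and 0.230 for the two intervals.
With interference 0.11 (so coincidence = 0.89), expected double-crossover frequency = 0.210 × 0.230 × 0.89 = 0.04299.
Expected number = 0.04299 × 1381 = 59.37 ≈ 59.

59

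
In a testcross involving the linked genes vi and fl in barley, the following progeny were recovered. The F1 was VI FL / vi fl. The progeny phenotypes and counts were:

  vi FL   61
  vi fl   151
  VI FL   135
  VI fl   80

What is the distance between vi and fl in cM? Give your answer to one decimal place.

The recombinant classes are VI fl and vi FL: 80 + 61 = 141.
Recombination frequency = 141/427 = 0.3302 ≈ 33.0%, i.e. 33.0 cM.

33.0 cM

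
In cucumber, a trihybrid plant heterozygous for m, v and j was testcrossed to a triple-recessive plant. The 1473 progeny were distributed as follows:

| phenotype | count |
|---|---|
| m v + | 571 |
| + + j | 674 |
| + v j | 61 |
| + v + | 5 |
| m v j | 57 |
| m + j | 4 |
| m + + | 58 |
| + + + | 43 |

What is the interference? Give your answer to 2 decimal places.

0.05

The two most frequent reciprocal classes, + + j and m v +, are the parental types, so the F1 was + + j / m v +.
The two rarest classes, m + j and + v +, are the double crossovers. Comparing them with the parentals, only the m allele has switched, so m is the middle locus and the order is v – m – j.
v–m: (119 + 9)/1473 = 0.0869; m–j: (100 + 9)/1473 = 0.0740.
Expected DCO frequency = 0.0869 × 0.0740 ≈ 0.00643; observed = 9/1473 ≈ 0.00611.
Coefficient of coincidence = 0.00611/0.00643 ≈ 0.95; interference = 1 − 0.95 = 0.05.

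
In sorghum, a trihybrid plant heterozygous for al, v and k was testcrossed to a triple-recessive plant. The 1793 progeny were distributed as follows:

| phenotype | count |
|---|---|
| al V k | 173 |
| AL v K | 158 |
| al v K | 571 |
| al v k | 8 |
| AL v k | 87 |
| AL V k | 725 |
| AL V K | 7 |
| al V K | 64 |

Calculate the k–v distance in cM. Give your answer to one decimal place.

The two most frequent reciprocal classes, AL V k and al v K, are the parental types, so the F1 was AL V k / al v K.
The two rarest classes, AL V K and al v k, are the double crossovers. Comparing them with the parentals, only the k allele has switched, so k is the middle locus and the order is al – k – v.
Crossovers in the k–v interval produce the single-crossover classes AL v k and al V K (87 + 64 = 151) plus the double crossovers (15).
RF(k–v) = (151 + 15) / 1793 = 166/1793 = 0.0926 → 9.3 cM.

9.3 cM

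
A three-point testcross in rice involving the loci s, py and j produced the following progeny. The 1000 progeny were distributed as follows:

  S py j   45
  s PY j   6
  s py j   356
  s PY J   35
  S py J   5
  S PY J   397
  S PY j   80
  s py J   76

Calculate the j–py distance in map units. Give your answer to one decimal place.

The two most frequent reciprocal classes, s py j and S PY J, are the parental types, so the F1 was s py j / S PY J.
The two rarest classes, s PY j and S py J, are the double crossovers. Comparing them with the parentals, only the py allele has switched, so py is the middle locus and the order is s – py – j.
Crossovers in the py–j interval produce the single-crossover classes s py J and S PY j (76 + 80 = 156) plus the double crossovers (11).
RF(py–j) = (156 + 11) / 1000 = 167/1000 = 0.1670 → 16.7 map units.

16.7 map units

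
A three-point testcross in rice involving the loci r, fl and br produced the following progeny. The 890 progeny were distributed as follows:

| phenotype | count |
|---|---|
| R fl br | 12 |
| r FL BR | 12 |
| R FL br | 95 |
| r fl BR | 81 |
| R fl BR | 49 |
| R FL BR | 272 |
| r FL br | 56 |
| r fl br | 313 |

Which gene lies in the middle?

The two most frequent reciprocal classes, R FL BR and r fl br, are the parental types, so the F1 was R FL BR / r fl br.
The two rarest classes, r FL BR and R fl br, are the double crossovers. Comparing them with the parentals, only the r allele has switched, so r is the middle locus and the order is br – r – fl.

r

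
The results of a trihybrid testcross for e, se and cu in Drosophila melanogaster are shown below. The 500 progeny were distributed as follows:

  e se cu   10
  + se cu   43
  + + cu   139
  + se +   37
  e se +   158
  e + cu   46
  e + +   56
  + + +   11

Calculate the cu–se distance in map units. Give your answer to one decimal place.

24.0 map units

The two most frequent reciprocal classes, e se + and + + cu, are the parental types, so the F1 was e se + / + + cu.
The two rarest classes, e se cu and + + +, are the double crossovers. Comparing them with the parentals, only the cu allele has switched, so cu is the middle locus and the order is se – cu – e.
Crossovers in the se–cu interval produce the single-crossover classes e + + and + se cu (56 + 43 = 99) plus the double crossovers (21).
RF(se–cu) = (99 + 21) / 500 = 120/500 = 0.2400 → 24.0 map units.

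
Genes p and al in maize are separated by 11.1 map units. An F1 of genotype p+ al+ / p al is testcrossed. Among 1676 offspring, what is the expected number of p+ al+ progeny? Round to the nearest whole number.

A map distance of 11.1 map units corresponds to a recombination frequency of 0.111.
The F1 is p+ al+ / p al, so p+ al+ is a parental gamete class with expected frequency (1 − r)/2 = 0.889/2 = 0.4445.
Expected number = 0.4445 × 1676 = 744.98 ≈ 745.

745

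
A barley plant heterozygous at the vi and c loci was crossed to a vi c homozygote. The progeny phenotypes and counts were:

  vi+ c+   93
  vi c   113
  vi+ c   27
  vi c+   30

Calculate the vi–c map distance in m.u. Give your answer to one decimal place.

The two most frequent classes, vi+ c+ (93) and vi c (113), are the parental types, so the F1 was vi+ c+ / vi c.
The recombinant classes are vi+ c and vi c+: 27 + 30 = 57.
Recombination frequency = 57/263 = 0.2167 ≈ 21.7%, i.e. 21.7 m.u.

21.7 m.u.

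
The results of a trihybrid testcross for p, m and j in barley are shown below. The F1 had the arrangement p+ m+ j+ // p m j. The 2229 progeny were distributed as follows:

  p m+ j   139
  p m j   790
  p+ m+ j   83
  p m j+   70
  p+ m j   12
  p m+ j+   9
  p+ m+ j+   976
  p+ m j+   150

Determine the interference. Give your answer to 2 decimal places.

0.13

The two rarest classes, p m+ j+ and p+ m j, are the double crossovers. Comparing them with the parentals, only the p allele has switched, so p is the middle locus and the order is j – p – m.
j–p: (153 + 21)/2229 = 0.0781; p–m: (289 + 21)/2229 = 0.1391.
Expected DCO frequency = 0.0781 × 0.1391 ≈ 0.01086; observed = 21/2229 ≈ 0.00942.
Coefficient of coincidence = 0.00942/0.01086 ≈ 0.87; interference = 1 − 0.87 = 0.13.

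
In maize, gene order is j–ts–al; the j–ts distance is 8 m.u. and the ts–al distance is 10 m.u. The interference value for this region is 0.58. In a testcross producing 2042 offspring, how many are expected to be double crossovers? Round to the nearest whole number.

7

Map distances give recombination frequencies of 0.080 and 0.100 for the two intervals.
With interference 0.58 (so coincidence = 0.42), expected double-crossover frequency = 0.080 × 0.100 × 0.42 = 0.00336.
Expected number = 0.00336 × 2042 = 6.86 ≈ 7.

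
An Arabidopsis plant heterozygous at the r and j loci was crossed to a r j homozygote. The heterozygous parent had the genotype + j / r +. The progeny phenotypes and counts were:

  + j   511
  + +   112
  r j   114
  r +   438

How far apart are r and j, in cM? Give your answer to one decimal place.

19.2 cM

The recombinant classes are + + and r j: 112 + 114 = 226.
Recombination frequency = 226/1175 = 0.1923 ≈ 19.2%, i.e. 19.2 cM.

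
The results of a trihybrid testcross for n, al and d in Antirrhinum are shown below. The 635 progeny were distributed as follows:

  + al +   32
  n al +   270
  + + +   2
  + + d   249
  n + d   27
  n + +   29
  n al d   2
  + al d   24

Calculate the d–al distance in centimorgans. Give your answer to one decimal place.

9.0 centimorgans

The two most frequent reciprocal classes, n al + and + + d, are the parental types, so the F1 was n al + / + + d.
The two rarest classes, n al d and + + +, are the double crossovers. Comparing them with the parentals, only the d allele has switched, so d is the middle locus and the order is n – d – al.
Crossovers in the d–al interval produce the single-crossover classes n + + and + al d (29 + 24 = 53) plus the double crossovers (4).
RF(d–al) = (53 + 4) / 635 = 57/635 = 0.0898 → 9.0 centimorgans.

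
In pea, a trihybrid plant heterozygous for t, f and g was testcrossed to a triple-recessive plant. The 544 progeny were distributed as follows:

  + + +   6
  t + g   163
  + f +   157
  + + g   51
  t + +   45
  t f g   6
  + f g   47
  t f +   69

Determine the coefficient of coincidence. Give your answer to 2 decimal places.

The two most frequent reciprocal classes, + f + and t + g, are the parental types, so the F1 was + f + / t + g.
The two rarest classes, + + + and t f g, are the double crossovers. Comparing them with the parentals, only the f allele has switched, so f is the middle locus and the order is g – f – t.
g–f: (92 + 12)/544 = 0.1912; f–t: (120 + 12)/544 = 0.2426.
Expected DCO frequency = 0.1912 × 0.2426 ≈ 0.04639; observed = 12/544 ≈ 0.02206.
Coefficient of coincidence = 0.02206/0.04639 ≈ 0.48.

0.48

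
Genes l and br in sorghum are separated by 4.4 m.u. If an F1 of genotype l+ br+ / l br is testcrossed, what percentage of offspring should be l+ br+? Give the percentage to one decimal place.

A map distance of 4.4 m.u. corresponds to a recombination frequency of 0.044.
The F1 is l+ br+ / l br, so l+ br+ is a parental gamete class with expected frequency (1 − r)/2 = 0.956/2 = 0.4780.
That is 0.4780 = 47.8% of the progeny.

47.8%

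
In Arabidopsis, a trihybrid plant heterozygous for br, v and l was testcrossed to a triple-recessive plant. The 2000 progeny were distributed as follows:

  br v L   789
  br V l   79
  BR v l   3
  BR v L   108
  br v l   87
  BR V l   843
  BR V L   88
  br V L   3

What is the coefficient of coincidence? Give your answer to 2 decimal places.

0.34

The two most frequent reciprocal classes, br v L and BR V l, are the parental types, so the F1 was br v L / BR V l.
The two rarest classes, br V L and BR v l, are the double crossovers. Comparing them with the parentals, only the v allele has switched, so v is the middle locus and the order is br – v – l.
br–v: (187 + 6)/2000 = 0.0965; v–l: (175 + 6)/2000 = 0.0905.
Expected DCO frequency = 0.0965 × 0.0905 ≈ 0.00873; observed = 6/2000 ≈ 0.00300.
Coefficient of coincidence = 0.00300/0.00873 ≈ 0.34.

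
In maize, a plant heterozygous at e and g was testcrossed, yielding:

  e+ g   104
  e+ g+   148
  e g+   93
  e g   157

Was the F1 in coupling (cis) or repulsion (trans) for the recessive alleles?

cis

The two most frequent classes are e+ g+ (148) and e g (157); these are the parental (non-recombinant) types.
So the F1 carried e+ g+ on one chromosome and e g on the other — the recessive alleles are on the same chromosome (cis / coupling).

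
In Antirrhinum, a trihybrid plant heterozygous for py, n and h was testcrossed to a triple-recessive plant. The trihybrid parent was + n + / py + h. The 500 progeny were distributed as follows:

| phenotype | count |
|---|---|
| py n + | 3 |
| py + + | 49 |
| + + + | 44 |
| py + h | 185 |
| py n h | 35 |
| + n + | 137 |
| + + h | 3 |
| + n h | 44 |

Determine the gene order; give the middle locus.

The two rarest classes, py n + and + + h, are the double crossovers. Comparing them with the parentals, only the py allele has switched, so py is the middle locus and the order is h – py – n.

py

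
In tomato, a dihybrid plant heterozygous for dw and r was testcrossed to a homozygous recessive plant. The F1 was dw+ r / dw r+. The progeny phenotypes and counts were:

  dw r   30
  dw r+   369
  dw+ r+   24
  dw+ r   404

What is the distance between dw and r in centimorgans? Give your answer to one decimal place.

6.5 centimorgans

The recombinant classes are dw+ r+ and dw r: 24 + 30 = 54.
Recombination frequency = 54/827 = 0.0653 ≈ 6.5%, i.e. 6.5 centimorgans.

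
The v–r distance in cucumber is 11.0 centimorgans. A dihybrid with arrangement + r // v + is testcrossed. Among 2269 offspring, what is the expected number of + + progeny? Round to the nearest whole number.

125

A map distance of 11.0 centimorgans corresponds to a recombination frequency of 0.110.
The F1 is + r / v +, so + + is a recombinant gamete class with expected frequency r/2 = 0.110/2 = 0.0550.
Expected number = 0.0550 × 2269 = 124.80 ≈ 125.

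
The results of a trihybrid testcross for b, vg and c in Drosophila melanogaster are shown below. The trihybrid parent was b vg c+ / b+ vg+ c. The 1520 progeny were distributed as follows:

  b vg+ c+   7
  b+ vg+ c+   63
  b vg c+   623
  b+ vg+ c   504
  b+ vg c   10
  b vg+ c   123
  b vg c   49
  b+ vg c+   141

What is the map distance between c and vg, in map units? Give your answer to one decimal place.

8.5 map units

The two rarest classes, b vg+ c+ and b+ vg c, are the double crossovers. Comparing them with the parentals, only the vg allele has switched, so vg is the middle locus and the order is b – vg – c.
Crossovers in the vg–c interval produce the single-crossover classes b vg c and b+ vg+ c+ (49 + 63 = 112) plus the double crossovers (17).
RF(vg–c) = (112 + 17) / 1520 = 129/1520 = 0.0849 → 8.5 map units.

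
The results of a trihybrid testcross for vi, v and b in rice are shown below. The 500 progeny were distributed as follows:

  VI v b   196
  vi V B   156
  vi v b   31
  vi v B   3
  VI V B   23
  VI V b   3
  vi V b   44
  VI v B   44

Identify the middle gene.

The two most frequent reciprocal classes, VI v b and vi V B, are the parental types, so the F1 was VI v b / vi V B.
The two rarest classes, VI V b and vi v B, are the double crossovers. Comparing them with the parentals, only the v allele has switched, so v is the middle locus and the order is b – v – vi.

v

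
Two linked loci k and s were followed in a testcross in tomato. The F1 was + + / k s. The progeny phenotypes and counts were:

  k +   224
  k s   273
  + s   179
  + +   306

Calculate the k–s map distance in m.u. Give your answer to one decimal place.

The recombinant classes are + s and k +: 179 + 224 = 403.
Recombination frequency = 403/982 = 0.4104 ≈ 41.0%, i.e. 41.0 m.u.

41.0 m.u.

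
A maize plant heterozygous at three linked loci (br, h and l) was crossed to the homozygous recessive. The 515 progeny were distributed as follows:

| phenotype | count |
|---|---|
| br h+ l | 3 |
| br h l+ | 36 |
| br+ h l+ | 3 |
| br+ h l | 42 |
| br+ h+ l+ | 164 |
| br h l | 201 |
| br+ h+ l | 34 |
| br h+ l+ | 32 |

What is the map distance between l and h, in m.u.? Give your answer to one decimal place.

14.8 m.u.

The two most frequent reciprocal classes, br h l and br+ h+ l+, are the parental types, so the F1 was br h l / br+ h+ l+.
The two rarest classes, br h+ l and br+ h l+, are the double crossovers. Comparing them with the parentals, only the h allele has switched, so h is the middle locus and the order is br – h – l.
Crossovers in the h–l interval produce the single-crossover classes br h l+ and br+ h+ l (36 + 34 = 70) plus the double crossovers (6).
RF(h–l) = (70 + 6) / 515 = 76/515 = 0.1476 → 14.8 m.u.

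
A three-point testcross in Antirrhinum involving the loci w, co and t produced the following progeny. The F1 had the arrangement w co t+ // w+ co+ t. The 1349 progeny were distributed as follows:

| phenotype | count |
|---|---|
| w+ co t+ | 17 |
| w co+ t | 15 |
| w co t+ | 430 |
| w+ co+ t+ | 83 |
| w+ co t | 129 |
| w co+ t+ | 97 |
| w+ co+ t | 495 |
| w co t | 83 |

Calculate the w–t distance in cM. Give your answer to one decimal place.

The two rarest classes, w+ co t+ and w co+ t, are the double crossovers. Comparing them with the parentals, only the w allele has switched, so w is the middle locus and the order is t – w – co.
Crossovers in the t–w interval produce the single-crossover classes w co t and w+ co+ t+ (83 + 83 = 166) plus the double crossovers (32).
RF(t–w) = (166 + 32) / 1349 = 198/1349 = 0.1468 → 14.7 cM.

14.7 cM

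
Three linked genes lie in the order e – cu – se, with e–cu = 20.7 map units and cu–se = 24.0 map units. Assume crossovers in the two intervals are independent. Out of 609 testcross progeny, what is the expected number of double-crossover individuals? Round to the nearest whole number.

Map distances give recombination frequencies of 0.207 and 0.240 for the two intervals.
With no interference, expected double-crossover frequency = 0.207 × 0.240 = 0.04968.
Expected number = 0.04968 × 609 = 30.26 ≈ 30.

30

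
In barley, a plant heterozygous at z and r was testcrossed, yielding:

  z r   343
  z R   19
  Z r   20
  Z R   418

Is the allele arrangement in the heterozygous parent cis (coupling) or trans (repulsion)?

The two most frequent classes are Z R (418) and z r (343); these are the parental (non-recombinant) types.
So the F1 carried Z R on one chromosome and z r on the other — the recessive alleles are on the same chromosome (cis / coupling).

cis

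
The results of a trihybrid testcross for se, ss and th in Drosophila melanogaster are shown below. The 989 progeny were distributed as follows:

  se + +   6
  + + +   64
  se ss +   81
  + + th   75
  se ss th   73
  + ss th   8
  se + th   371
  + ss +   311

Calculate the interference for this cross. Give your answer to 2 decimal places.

0.46

The two most frequent reciprocal classes, se + th and + ss +, are the parental types, so the F1 was se + th / + ss +.
The two rarest classes, se + + and + ss th, are the double crossovers. Comparing them with the parentals, only the th allele has switched, so th is the middle locus and the order is se – th – ss.
se–th: (156 + 14)/989 = 0.1719; th–ss: (137 + 14)/989 = 0.1527.
Expected DCO frequency = 0.1719 × 0.1527 ≈ 0.02625; observed = 14/989 ≈ 0.01416.
Coefficient of coincidence = 0.01416/0.02625 ≈ 0.54; interference = 1 − 0.54 = 0.46.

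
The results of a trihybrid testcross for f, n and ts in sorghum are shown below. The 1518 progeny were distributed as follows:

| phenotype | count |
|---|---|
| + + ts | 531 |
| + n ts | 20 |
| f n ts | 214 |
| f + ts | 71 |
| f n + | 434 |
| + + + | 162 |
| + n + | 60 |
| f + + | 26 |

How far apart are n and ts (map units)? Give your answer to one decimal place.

The two most frequent reciprocal classes, f n + and + + ts, are the parental types, so the F1 was f n + / + + ts.
The two rarest classes, f + + and + n ts, are the double crossovers. Comparing them with the parentals, only the n allele has switched, so n is the middle locus and the order is f – n – ts.
Crossovers in the n–ts interval produce the single-crossover classes f n ts and + + + (214 + 162 = 376) plus the double crossovers (46).
RF(n–ts) = (376 + 46) / 1518 = 422/1518 = 0.2780 → 27.8 map units.

27.8 map units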